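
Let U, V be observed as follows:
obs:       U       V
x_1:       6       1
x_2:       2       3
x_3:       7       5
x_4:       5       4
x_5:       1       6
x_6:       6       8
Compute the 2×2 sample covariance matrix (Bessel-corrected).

Step 1 — column means:
  mean(U) = (6 + 2 + 7 + 5 + 1 + 6) / 6 = 27/6 = 4.5
  mean(V) = (1 + 3 + 5 + 4 + 6 + 8) / 6 = 27/6 = 4.5

Step 2 — sample covariance S[i,j] = (1/(n-1)) · Σ_k (x_{k,i} - mean_i) · (x_{k,j} - mean_j), with n-1 = 5.
  S[U,U] = ((1.5)·(1.5) + (-2.5)·(-2.5) + (2.5)·(2.5) + (0.5)·(0.5) + (-3.5)·(-3.5) + (1.5)·(1.5)) / 5 = 29.5/5 = 5.9
  S[U,V] = ((1.5)·(-3.5) + (-2.5)·(-1.5) + (2.5)·(0.5) + (0.5)·(-0.5) + (-3.5)·(1.5) + (1.5)·(3.5)) / 5 = -0.5/5 = -0.1
  S[V,V] = ((-3.5)·(-3.5) + (-1.5)·(-1.5) + (0.5)·(0.5) + (-0.5)·(-0.5) + (1.5)·(1.5) + (3.5)·(3.5)) / 5 = 29.5/5 = 5.9

S is symmetric (S[j,i] = S[i,j]). Assembling:

S = [[5.9, -0.1],
 [-0.1, 5.9]]


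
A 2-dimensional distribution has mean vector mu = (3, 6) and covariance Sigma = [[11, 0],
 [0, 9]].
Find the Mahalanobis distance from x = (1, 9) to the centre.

Step 1 — centre the observation: (x - mu) = (-2, 3).

Step 2 — invert Sigma. det(Sigma) = 11·9 - (0)² = 99.
  Sigma^{-1} = (1/det) · [[d, -b], [-b, a]] = [[0.0909, 0],
 [0, 0.1111]].

Step 3 — form the quadratic (x - mu)^T · Sigma^{-1} · (x - mu):
  Sigma^{-1} · (x - mu) = (-0.1818, 0.3333).
  (x - mu)^T · [Sigma^{-1} · (x - mu)] = (-2)·(-0.1818) + (3)·(0.3333) = 1.3636.

Step 4 — take square root: d = √(1.3636) ≈ 1.1677.

d(x, mu) = √(1.3636) ≈ 1.1677


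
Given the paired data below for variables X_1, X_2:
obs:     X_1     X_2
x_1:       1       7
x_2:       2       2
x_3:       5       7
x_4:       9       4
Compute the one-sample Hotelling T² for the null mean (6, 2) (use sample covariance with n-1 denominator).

Step 1 — sample mean vector:
  mean(X_1) = (1 + 2 + 5 + 9) / 4 = 17/4 = 4.25
  mean(X_2) = (7 + 2 + 7 + 4) / 4 = 20/4 = 5
  x̄ = (4.25, 5),  deviation x̄ - mu_0 = (4.25, 5) - (6, 2) = (-1.75, 3).

Step 2 — sample covariance matrix, S[i,j] = (1/(n-1)) · Σ_k (x_{k,i} - mean_i) · (x_{k,j} - mean_j), divisor n-1 = 3:
  S[X_1,X_1] = ((-3.25)·(-3.25) + (-2.25)·(-2.25) + (0.75)·(0.75) + (4.75)·(4.75)) / 3 = 38.75/3 = 12.9167
  S[X_1,X_2] = ((-3.25)·(2) + (-2.25)·(-3) + (0.75)·(2) + (4.75)·(-1)) / 3 = -3/3 = -1
  S[X_2,X_2] = ((2)·(2) + (-3)·(-3) + (2)·(2) + (-1)·(-1)) / 3 = 18/3 = 6
  S = [[12.9167, -1],
 [-1, 6]].

Step 3 — invert S. det(S) = 12.9167·6 - (-1)² = 76.5.
  S^{-1} = (1/det) · [[d, -b], [-b, a]] = [[0.0784, 0.0131],
 [0.0131, 0.1688]].

Step 4 — quadratic form (x̄ - mu_0)^T · S^{-1} · (x̄ - mu_0):
  S^{-1} · (x̄ - mu_0) = (-0.098, 0.4837),
  (x̄ - mu_0)^T · [...] = (-1.75)·(-0.098) + (3)·(0.4837) = 1.6225.

Step 5 — scale by n: T² = 4 · 1.6225 = 6.4902.

T² ≈ 6.4902


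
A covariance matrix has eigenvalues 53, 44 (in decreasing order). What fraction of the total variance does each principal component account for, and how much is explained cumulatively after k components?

Step 1 — total variance = trace(Sigma) = Σ λ_i = 53 + 44 = 97.

Step 2 — fraction explained by component i = λ_i / Σ λ:
  PC1: 53/97 = 0.5464
  PC2: 44/97 = 0.4536

Step 3 — cumulative fraction after k components = (λ_1 + ... + λ_k) / Σ λ:
  k = 1: 53/97 = 0.5464
  k = 2: (53 + 44)/97 = 97/97 = 1

Summary (fraction, with percent):

explained: PC1 0.5464 (54.64%), PC2 0.4536 (45.36%);  cumulative: 0.5464, 1


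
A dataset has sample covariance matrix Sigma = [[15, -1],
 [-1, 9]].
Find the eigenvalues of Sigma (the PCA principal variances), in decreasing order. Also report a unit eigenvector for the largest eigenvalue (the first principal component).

Step 1 — characteristic polynomial of 2×2 Sigma:
  det(Sigma - λI) = λ² - trace · λ + det = 0.
  trace = 15 + 9 = 24, det = 15·9 - (-1)² = 134.
Step 2 — discriminant:
  Δ = trace² - 4·det = 576 - 536 = 40.
Step 3 — eigenvalues:
  λ = (trace ± √Δ)/2 = (24 ± 6.3246)/2,
  λ_1 = 15.1623,  λ_2 = 8.8377.

Step 4 — unit eigenvector for λ_1: solve (Sigma - λ_1 I)v = 0. First row:
  (15 - 15.1623)·v_x + (-1)·v_y = 0, i.e. (-0.1623)·v_x + (-1)·v_y = 0,
  so v ∝ (b, λ_1 - a) = (-1, 0.1623); multiply by -1 so the first entry is positive: u = (1, -0.1623).
  ||u|| = √((1)² + (-0.1623)²) = √(1.0263) ≈ 1.0131,
  v_1 = u/||u|| ≈ (0.9871, -0.1602) (||v_1|| = 1).

λ_1 = 15.1623,  λ_2 = 8.8377;  v_1 ≈ (0.9871, -0.1602)


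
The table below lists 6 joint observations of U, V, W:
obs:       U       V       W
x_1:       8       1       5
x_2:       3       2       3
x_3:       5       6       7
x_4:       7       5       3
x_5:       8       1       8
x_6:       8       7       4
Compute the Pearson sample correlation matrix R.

Step 1 — column means:
  mean(U) = (8 + 3 + 5 + 7 + 8 + 8) / 6 = 39/6 = 6.5
  mean(V) = (1 + 2 + 6 + 5 + 1 + 7) / 6 = 22/6 = 3.6667
  mean(W) = (5 + 3 + 7 + 3 + 8 + 4) / 6 = 30/6 = 5

Step 2 — sample variances and covariances s[i,j] = (1/(n-1)) · Σ_k (x_{k,i} - mean_i) · (x_{k,j} - mean_j), with n-1 = 5:
  s[U,U] = ((1.5)·(1.5) + (-3.5)·(-3.5) + (-1.5)·(-1.5) + (0.5)·(0.5) + (1.5)·(1.5) + (1.5)·(1.5)) / 5 = 21.5/5 = 4.3
  s[U,V] = ((1.5)·(-2.6667) + (-3.5)·(-1.6667) + (-1.5)·(2.3333) + (0.5)·(1.3333) + (1.5)·(-2.6667) + (1.5)·(3.3333)) / 5 = 0/5 = 0
  s[U,W] = ((1.5)·(0) + (-3.5)·(-2) + (-1.5)·(2) + (0.5)·(-2) + (1.5)·(3) + (1.5)·(-1)) / 5 = 6/5 = 1.2
  s[V,V] = ((-2.6667)·(-2.6667) + (-1.6667)·(-1.6667) + (2.3333)·(2.3333) + (1.3333)·(1.3333) + (-2.6667)·(-2.6667) + (3.3333)·(3.3333)) / 5 = 35.3333/5 = 7.0667
  s[V,W] = ((-2.6667)·(0) + (-1.6667)·(-2) + (2.3333)·(2) + (1.3333)·(-2) + (-2.6667)·(3) + (3.3333)·(-1)) / 5 = -6/5 = -1.2
  s[W,W] = ((0)·(0) + (-2)·(-2) + (2)·(2) + (-2)·(-2) + (3)·(3) + (-1)·(-1)) / 5 = 22/5 = 4.4
  Sample standard deviations s_i = √(s[i,i]):
  s(U) = √(4.3) = 2.0736
  s(V) = √(7.0667) = 2.6583
  s(W) = √(4.4) = 2.0976

Step 3 — r_{ij} = s_{ij} / (s_i · s_j):
  r[U,U] = 1 (diagonal).
  r[U,V] = 0 / (2.0736 · 2.6583) = 0 / 5.5124 = 0
  r[U,W] = 1.2 / (2.0736 · 2.0976) = 1.2 / 4.3497 = 0.2759
  r[V,V] = 1 (diagonal).
  r[V,W] = -1.2 / (2.6583 · 2.0976) = -1.2 / 5.5761 = -0.2152
  r[W,W] = 1 (diagonal).

R is symmetric with unit diagonal. Assembling:

R = [[1, 0, 0.2759],
 [0, 1, -0.2152],
 [0.2759, -0.2152, 1]]


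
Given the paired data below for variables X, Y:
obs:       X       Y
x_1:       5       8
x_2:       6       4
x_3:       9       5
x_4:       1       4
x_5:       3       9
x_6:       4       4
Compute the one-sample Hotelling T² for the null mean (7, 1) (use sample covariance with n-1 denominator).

Step 1 — sample mean vector:
  mean(X) = (5 + 6 + 9 + 1 + 3 + 4) / 6 = 28/6 = 4.6667
  mean(Y) = (8 + 4 + 5 + 4 + 9 + 4) / 6 = 34/6 = 5.6667
  x̄ = (4.6667, 5.6667),  deviation x̄ - mu_0 = (4.6667, 5.6667) - (7, 1) = (-2.3333, 4.6667).

Step 2 — sample covariance matrix, S[i,j] = (1/(n-1)) · Σ_k (x_{k,i} - mean_i) · (x_{k,j} - mean_j), divisor n-1 = 5:
  S[X,X] = ((0.3333)·(0.3333) + (1.3333)·(1.3333) + (4.3333)·(4.3333) + (-3.6667)·(-3.6667) + (-1.6667)·(-1.6667) + (-0.6667)·(-0.6667)) / 5 = 37.3333/5 = 7.4667
  S[X,Y] = ((0.3333)·(2.3333) + (1.3333)·(-1.6667) + (4.3333)·(-0.6667) + (-3.6667)·(-1.6667) + (-1.6667)·(3.3333) + (-0.6667)·(-1.6667)) / 5 = -2.6667/5 = -0.5333
  S[Y,Y] = ((2.3333)·(2.3333) + (-1.6667)·(-1.6667) + (-0.6667)·(-0.6667) + (-1.6667)·(-1.6667) + (3.3333)·(3.3333) + (-1.6667)·(-1.6667)) / 5 = 25.3333/5 = 5.0667
  S = [[7.4667, -0.5333],
 [-0.5333, 5.0667]].

Step 3 — invert S. det(S) = 7.4667·5.0667 - (-0.5333)² = 37.5467.
  S^{-1} = (1/det) · [[d, -b], [-b, a]] = [[0.1349, 0.0142],
 [0.0142, 0.1989]].

Step 4 — quadratic form (x̄ - mu_0)^T · S^{-1} · (x̄ - mu_0):
  S^{-1} · (x̄ - mu_0) = (-0.2486, 0.8949),
  (x̄ - mu_0)^T · [...] = (-2.3333)·(-0.2486) + (4.6667)·(0.8949) = 4.7562.

Step 5 — scale by n: T² = 6 · 4.7562 = 28.5369.

T² ≈ 28.5369


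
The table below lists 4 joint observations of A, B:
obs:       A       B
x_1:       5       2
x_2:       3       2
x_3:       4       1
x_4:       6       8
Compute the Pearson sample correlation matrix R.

Step 1 — column means:
  mean(A) = (5 + 3 + 4 + 6) / 4 = 18/4 = 4.5
  mean(B) = (2 + 2 + 1 + 8) / 4 = 13/4 = 3.25

Step 2 — sample variances and covariances s[i,j] = (1/(n-1)) · Σ_k (x_{k,i} - mean_i) · (x_{k,j} - mean_j), with n-1 = 3:
  s[A,A] = ((0.5)·(0.5) + (-1.5)·(-1.5) + (-0.5)·(-0.5) + (1.5)·(1.5)) / 3 = 5/3 = 1.6667
  s[A,B] = ((0.5)·(-1.25) + (-1.5)·(-1.25) + (-0.5)·(-2.25) + (1.5)·(4.75)) / 3 = 9.5/3 = 3.1667
  s[B,B] = ((-1.25)·(-1.25) + (-1.25)·(-1.25) + (-2.25)·(-2.25) + (4.75)·(4.75)) / 3 = 30.75/3 = 10.25
  Sample standard deviations s_i = √(s[i,i]):
  s(A) = √(1.6667) = 1.291
  s(B) = √(10.25) = 3.2016

Step 3 — r_{ij} = s_{ij} / (s_i · s_j):
  r[A,A] = 1 (diagonal).
  r[A,B] = 3.1667 / (1.291 · 3.2016) = 3.1667 / 4.1332 = 0.7662
  r[B,B] = 1 (diagonal).

R is symmetric with unit diagonal. Assembling:

R = [[1, 0.7662],
 [0.7662, 1]]


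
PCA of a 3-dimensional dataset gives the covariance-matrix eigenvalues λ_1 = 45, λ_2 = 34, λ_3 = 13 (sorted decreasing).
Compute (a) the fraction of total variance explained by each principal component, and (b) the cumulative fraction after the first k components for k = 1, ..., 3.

Step 1 — total variance = trace(Sigma) = Σ λ_i = 45 + 34 + 13 = 92.

Step 2 — fraction explained by component i = λ_i / Σ λ:
  PC1: 45/92 = 0.4891
  PC2: 34/92 = 0.3696
  PC3: 13/92 = 0.1413

Step 3 — cumulative fraction after k components = (λ_1 + ... + λ_k) / Σ λ:
  k = 1: 45/92 = 0.4891
  k = 2: (45 + 34)/92 = 79/92 = 0.8587
  k = 3: (45 + 34 + 13)/92 = 92/92 = 1

Summary (fraction, with percent):

explained: PC1 0.4891 (48.91%), PC2 0.3696 (36.96%), PC3 0.1413 (14.13%);  cumulative: 0.4891, 0.8587, 1


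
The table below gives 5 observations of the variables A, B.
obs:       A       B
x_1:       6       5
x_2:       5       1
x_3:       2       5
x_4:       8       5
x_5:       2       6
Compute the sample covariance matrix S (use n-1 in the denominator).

Step 1 — column means:
  mean(A) = (6 + 5 + 2 + 8 + 2) / 5 = 23/5 = 4.6
  mean(B) = (5 + 1 + 5 + 5 + 6) / 5 = 22/5 = 4.4

Step 2 — sample covariance S[i,j] = (1/(n-1)) · Σ_k (x_{k,i} - mean_i) · (x_{k,j} - mean_j), with n-1 = 4.
  S[A,A] = ((1.4)·(1.4) + (0.4)·(0.4) + (-2.6)·(-2.6) + (3.4)·(3.4) + (-2.6)·(-2.6)) / 4 = 27.2/4 = 6.8
  S[A,B] = ((1.4)·(0.6) + (0.4)·(-3.4) + (-2.6)·(0.6) + (3.4)·(0.6) + (-2.6)·(1.6)) / 4 = -4.2/4 = -1.05
  S[B,B] = ((0.6)·(0.6) + (-3.4)·(-3.4) + (0.6)·(0.6) + (0.6)·(0.6) + (1.6)·(1.6)) / 4 = 15.2/4 = 3.8

S is symmetric (S[j,i] = S[i,j]). Assembling:

S = [[6.8, -1.05],
 [-1.05, 3.8]]


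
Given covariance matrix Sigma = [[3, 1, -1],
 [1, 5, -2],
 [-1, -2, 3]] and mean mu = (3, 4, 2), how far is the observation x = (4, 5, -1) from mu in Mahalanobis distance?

Step 1 — centre the observation: (x - mu) = (1, 1, -3).

Step 2 — invert Sigma (cofactor / det for 3×3, or solve directly):
  Sigma^{-1} = [[0.3793, -0.0345, 0.1034],
 [-0.0345, 0.2759, 0.1724],
 [0.1034, 0.1724, 0.4828]].

Step 3 — form the quadratic (x - mu)^T · Sigma^{-1} · (x - mu):
  Sigma^{-1} · (x - mu) = (0.0345, -0.2759, -1.1724).
  (x - mu)^T · [Sigma^{-1} · (x - mu)] = (1)·(0.0345) + (1)·(-0.2759) + (-3)·(-1.1724) = 3.2759.

Step 4 — take square root: d = √(3.2759) ≈ 1.8099.

d(x, mu) = √(3.2759) ≈ 1.8099


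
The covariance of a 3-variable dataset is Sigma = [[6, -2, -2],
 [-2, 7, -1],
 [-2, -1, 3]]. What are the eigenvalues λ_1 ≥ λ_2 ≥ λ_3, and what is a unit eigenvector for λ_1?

Step 1 — characteristic polynomial p(λ) = det(λI - Sigma) = λ³ - tr·λ² + c_1·λ - det, where tr = trace, c_1 = sum of the principal 2×2 minors, det = det(Sigma):
  tr = 6 + 7 + 3 = 16,
  c_1 = (6·7 - (-2)²) + (6·3 - (-2)²) + (7·3 - (-1)²) = 38 + 14 + 20 = 72,
  det = 6·(7·3 - (-1)²) - (-2)·((-2)·3 - (-1)·(-2)) + (-2)·((-2)·(-1) - 7·(-2)) = 6·(20) - (-2)·(-8) + (-2)·(16) = 72.
  So p(λ) = λ³ - 16λ² + 72λ - 72.
Step 2 — look for an integer root (rational root theorem: any rational root is an integer divisor of 72). Testing λ = 6:
  p(6) = 216 - 576 + 432 - 72 = 0  ✓
  Dividing out (λ - 6): p(λ) = (λ - 6)(λ² - 10λ + 12).
Step 3 — remaining eigenvalues from the quadratic λ² - 10λ + 12 = 0:
  Δ = 10² - 4·12 = 100 - 48 = 52,  λ = (10 ± √52)/2 = (10 ± 7.2111)/2 ≈ 8.6056 or 1.3944.
  Sorted: λ_1 = 8.6056,  λ_2 = 6,  λ_3 = 1.3944  (check: sum = 16 = tr ✓).

Step 4 — unit eigenvector for λ_1 ≈ 8.6056: v spans the null space of (Sigma - λ_1 I), whose rows are
  r_1 = (-2.6056, -2, -2),  r_2 = (-2, -1.6056, -1),  r_3 = (-2, -1, -5.6056).
  v is orthogonal to every row, so take v ∝ r_1 × r_2 = ((-2)·(-1) - (-2)·(-1.6056), (-2)·(-2) - (-2.6056)·(-1), (-2.6056)·(-1.6056) - (-2)·(-2)) ≈ (-1.2111, 1.3944, 0.1833).
  Rescale (multiply by -1 so the first nonzero entry is positive): u = (1.2111, -1.3944, -0.1833).
  ||u|| = √((1.2111)² + (-1.3944)² + (-0.1833)²) = √(3.4449) ≈ 1.856,  v_1 = u/||u|| ≈ (0.6525, -0.7513, -0.0988) (||v_1|| = 1).

λ_1 = 8.6056,  λ_2 = 6,  λ_3 = 1.3944;  v_1 ≈ (0.6525, -0.7513, -0.0988)


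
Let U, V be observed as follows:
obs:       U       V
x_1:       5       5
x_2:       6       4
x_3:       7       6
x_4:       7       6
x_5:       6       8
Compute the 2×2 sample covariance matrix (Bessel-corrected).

Step 1 — column means:
  mean(U) = (5 + 6 + 7 + 7 + 6) / 5 = 31/5 = 6.2
  mean(V) = (5 + 4 + 6 + 6 + 8) / 5 = 29/5 = 5.8

Step 2 — sample covariance S[i,j] = (1/(n-1)) · Σ_k (x_{k,i} - mean_i) · (x_{k,j} - mean_j), with n-1 = 4.
  S[U,U] = ((-1.2)·(-1.2) + (-0.2)·(-0.2) + (0.8)·(0.8) + (0.8)·(0.8) + (-0.2)·(-0.2)) / 4 = 2.8/4 = 0.7
  S[U,V] = ((-1.2)·(-0.8) + (-0.2)·(-1.8) + (0.8)·(0.2) + (0.8)·(0.2) + (-0.2)·(2.2)) / 4 = 1.2/4 = 0.3
  S[V,V] = ((-0.8)·(-0.8) + (-1.8)·(-1.8) + (0.2)·(0.2) + (0.2)·(0.2) + (2.2)·(2.2)) / 4 = 8.8/4 = 2.2

S is symmetric (S[j,i] = S[i,j]). Assembling:

S = [[0.7, 0.3],
 [0.3, 2.2]]


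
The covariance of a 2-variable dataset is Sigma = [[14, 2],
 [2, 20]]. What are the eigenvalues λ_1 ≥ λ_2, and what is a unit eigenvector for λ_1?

Step 1 — characteristic polynomial of 2×2 Sigma:
  det(Sigma - λI) = λ² - trace · λ + det = 0.
  trace = 14 + 20 = 34, det = 14·20 - (2)² = 276.
Step 2 — discriminant:
  Δ = trace² - 4·det = 1156 - 1104 = 52.
Step 3 — eigenvalues:
  λ = (trace ± √Δ)/2 = (34 ± 7.2111)/2,
  λ_1 = 20.6056,  λ_2 = 13.3944.

Step 4 — unit eigenvector for λ_1: solve (Sigma - λ_1 I)v = 0. First row:
  (14 - 20.6056)·v_x + (2)·v_y = 0, i.e. (-6.6056)·v_x + (2)·v_y = 0,
  so v ∝ (b, λ_1 - a) = (2, 6.6056) = u.
  ||u|| = √((2)² + (6.6056)²) = √(47.6333) ≈ 6.9017,
  v_1 = u/||u|| ≈ (0.2898, 0.9571) (||v_1|| = 1).

λ_1 = 20.6056,  λ_2 = 13.3944;  v_1 ≈ (0.2898, 0.9571)


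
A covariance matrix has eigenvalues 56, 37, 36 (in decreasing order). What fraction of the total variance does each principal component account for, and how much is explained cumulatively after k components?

Step 1 — total variance = trace(Sigma) = Σ λ_i = 56 + 37 + 36 = 129.

Step 2 — fraction explained by component i = λ_i / Σ λ:
  PC1: 56/129 = 0.4341
  PC2: 37/129 = 0.2868
  PC3: 36/129 = 0.2791

Step 3 — cumulative fraction after k components = (λ_1 + ... + λ_k) / Σ λ:
  k = 1: 56/129 = 0.4341
  k = 2: (56 + 37)/129 = 93/129 = 0.7209
  k = 3: (56 + 37 + 36)/129 = 129/129 = 1

Summary (fraction, with percent):

explained: PC1 0.4341 (43.41%), PC2 0.2868 (28.68%), PC3 0.2791 (27.91%);  cumulative: 0.4341, 0.7209, 1


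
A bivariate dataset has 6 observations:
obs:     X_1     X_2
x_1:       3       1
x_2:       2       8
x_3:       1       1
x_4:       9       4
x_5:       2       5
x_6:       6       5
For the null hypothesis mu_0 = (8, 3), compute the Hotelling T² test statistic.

Step 1 — sample mean vector:
  mean(X_1) = (3 + 2 + 1 + 9 + 2 + 6) / 6 = 23/6 = 3.8333
  mean(X_2) = (1 + 8 + 1 + 4 + 5 + 5) / 6 = 24/6 = 4
  x̄ = (3.8333, 4),  deviation x̄ - mu_0 = (3.8333, 4) - (8, 3) = (-4.1667, 1).

Step 2 — sample covariance matrix, S[i,j] = (1/(n-1)) · Σ_k (x_{k,i} - mean_i) · (x_{k,j} - mean_j), divisor n-1 = 5:
  S[X_1,X_1] = ((-0.8333)·(-0.8333) + (-1.8333)·(-1.8333) + (-2.8333)·(-2.8333) + (5.1667)·(5.1667) + (-1.8333)·(-1.8333) + (2.1667)·(2.1667)) / 5 = 46.8333/5 = 9.3667
  S[X_1,X_2] = ((-0.8333)·(-3) + (-1.8333)·(4) + (-2.8333)·(-3) + (5.1667)·(0) + (-1.8333)·(1) + (2.1667)·(1)) / 5 = 4/5 = 0.8
  S[X_2,X_2] = ((-3)·(-3) + (4)·(4) + (-3)·(-3) + (0)·(0) + (1)·(1) + (1)·(1)) / 5 = 36/5 = 7.2
  S = [[9.3667, 0.8],
 [0.8, 7.2]].

Step 3 — invert S. det(S) = 9.3667·7.2 - (0.8)² = 66.8.
  S^{-1} = (1/det) · [[d, -b], [-b, a]] = [[0.1078, -0.012],
 [-0.012, 0.1402]].

Step 4 — quadratic form (x̄ - mu_0)^T · S^{-1} · (x̄ - mu_0):
  S^{-1} · (x̄ - mu_0) = (-0.4611, 0.1901),
  (x̄ - mu_0)^T · [...] = (-4.1667)·(-0.4611) + (1)·(0.1901) = 2.1113.

Step 5 — scale by n: T² = 6 · 2.1113 = 12.6677.

T² ≈ 12.6677


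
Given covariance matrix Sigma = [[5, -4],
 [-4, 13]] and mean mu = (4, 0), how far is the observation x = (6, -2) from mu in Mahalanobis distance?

Step 1 — centre the observation: (x - mu) = (2, -2).

Step 2 — invert Sigma. det(Sigma) = 5·13 - (-4)² = 49.
  Sigma^{-1} = (1/det) · [[d, -b], [-b, a]] = [[0.2653, 0.0816],
 [0.0816, 0.102]].

Step 3 — form the quadratic (x - mu)^T · Sigma^{-1} · (x - mu):
  Sigma^{-1} · (x - mu) = (0.3673, -0.0408).
  (x - mu)^T · [Sigma^{-1} · (x - mu)] = (2)·(0.3673) + (-2)·(-0.0408) = 0.8163.

Step 4 — take square root: d = √(0.8163) ≈ 0.9035.

d(x, mu) = √(0.8163) ≈ 0.9035


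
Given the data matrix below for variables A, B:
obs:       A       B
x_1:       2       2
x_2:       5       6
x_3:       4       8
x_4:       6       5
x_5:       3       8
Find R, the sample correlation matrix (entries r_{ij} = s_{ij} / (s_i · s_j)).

Step 1 — column means:
  mean(A) = (2 + 5 + 4 + 6 + 3) / 5 = 20/5 = 4
  mean(B) = (2 + 6 + 8 + 5 + 8) / 5 = 29/5 = 5.8

Step 2 — sample variances and covariances s[i,j] = (1/(n-1)) · Σ_k (x_{k,i} - mean_i) · (x_{k,j} - mean_j), with n-1 = 4:
  s[A,A] = ((-2)·(-2) + (1)·(1) + (0)·(0) + (2)·(2) + (-1)·(-1)) / 4 = 10/4 = 2.5
  s[A,B] = ((-2)·(-3.8) + (1)·(0.2) + (0)·(2.2) + (2)·(-0.8) + (-1)·(2.2)) / 4 = 4/4 = 1
  s[B,B] = ((-3.8)·(-3.8) + (0.2)·(0.2) + (2.2)·(2.2) + (-0.8)·(-0.8) + (2.2)·(2.2)) / 4 = 24.8/4 = 6.2
  Sample standard deviations s_i = √(s[i,i]):
  s(A) = √(2.5) = 1.5811
  s(B) = √(6.2) = 2.49

Step 3 — r_{ij} = s_{ij} / (s_i · s_j):
  r[A,A] = 1 (diagonal).
  r[A,B] = 1 / (1.5811 · 2.49) = 1 / 3.937 = 0.254
  r[B,B] = 1 (diagonal).

R is symmetric with unit diagonal. Assembling:

R = [[1, 0.254],
 [0.254, 1]]


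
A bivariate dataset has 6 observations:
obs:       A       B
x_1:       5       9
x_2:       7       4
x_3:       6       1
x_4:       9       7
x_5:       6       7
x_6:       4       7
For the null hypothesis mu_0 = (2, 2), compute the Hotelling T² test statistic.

Step 1 — sample mean vector:
  mean(A) = (5 + 7 + 6 + 9 + 6 + 4) / 6 = 37/6 = 6.1667
  mean(B) = (9 + 4 + 1 + 7 + 7 + 7) / 6 = 35/6 = 5.8333
  x̄ = (6.1667, 5.8333),  deviation x̄ - mu_0 = (6.1667, 5.8333) - (2, 2) = (4.1667, 3.8333).

Step 2 — sample covariance matrix, S[i,j] = (1/(n-1)) · Σ_k (x_{k,i} - mean_i) · (x_{k,j} - mean_j), divisor n-1 = 5:
  S[A,A] = ((-1.1667)·(-1.1667) + (0.8333)·(0.8333) + (-0.1667)·(-0.1667) + (2.8333)·(2.8333) + (-0.1667)·(-0.1667) + (-2.1667)·(-2.1667)) / 5 = 14.8333/5 = 2.9667
  S[A,B] = ((-1.1667)·(3.1667) + (0.8333)·(-1.8333) + (-0.1667)·(-4.8333) + (2.8333)·(1.1667) + (-0.1667)·(1.1667) + (-2.1667)·(1.1667)) / 5 = -3.8333/5 = -0.7667
  S[B,B] = ((3.1667)·(3.1667) + (-1.8333)·(-1.8333) + (-4.8333)·(-4.8333) + (1.1667)·(1.1667) + (1.1667)·(1.1667) + (1.1667)·(1.1667)) / 5 = 40.8333/5 = 8.1667
  S = [[2.9667, -0.7667],
 [-0.7667, 8.1667]].

Step 3 — invert S. det(S) = 2.9667·8.1667 - (-0.7667)² = 23.64.
  S^{-1} = (1/det) · [[d, -b], [-b, a]] = [[0.3455, 0.0324],
 [0.0324, 0.1255]].

Step 4 — quadratic form (x̄ - mu_0)^T · S^{-1} · (x̄ - mu_0):
  S^{-1} · (x̄ - mu_0) = (1.5637, 0.6162),
  (x̄ - mu_0)^T · [...] = (4.1667)·(1.5637) + (3.8333)·(0.6162) = 8.8776.

Step 5 — scale by n: T² = 6 · 8.8776 = 53.2657.

T² ≈ 53.2657


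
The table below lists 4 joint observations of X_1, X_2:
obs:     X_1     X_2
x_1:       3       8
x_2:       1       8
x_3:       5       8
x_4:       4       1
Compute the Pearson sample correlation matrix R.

Step 1 — column means:
  mean(X_1) = (3 + 1 + 5 + 4) / 4 = 13/4 = 3.25
  mean(X_2) = (8 + 8 + 8 + 1) / 4 = 25/4 = 6.25

Step 2 — sample variances and covariances s[i,j] = (1/(n-1)) · Σ_k (x_{k,i} - mean_i) · (x_{k,j} - mean_j), with n-1 = 3:
  s[X_1,X_1] = ((-0.25)·(-0.25) + (-2.25)·(-2.25) + (1.75)·(1.75) + (0.75)·(0.75)) / 3 = 8.75/3 = 2.9167
  s[X_1,X_2] = ((-0.25)·(1.75) + (-2.25)·(1.75) + (1.75)·(1.75) + (0.75)·(-5.25)) / 3 = -5.25/3 = -1.75
  s[X_2,X_2] = ((1.75)·(1.75) + (1.75)·(1.75) + (1.75)·(1.75) + (-5.25)·(-5.25)) / 3 = 36.75/3 = 12.25
  Sample standard deviations s_i = √(s[i,i]):
  s(X_1) = √(2.9167) = 1.7078
  s(X_2) = √(12.25) = 3.5

Step 3 — r_{ij} = s_{ij} / (s_i · s_j):
  r[X_1,X_1] = 1 (diagonal).
  r[X_1,X_2] = -1.75 / (1.7078 · 3.5) = -1.75 / 5.9774 = -0.2928
  r[X_2,X_2] = 1 (diagonal).

R is symmetric with unit diagonal. Assembling:

R = [[1, -0.2928],
 [-0.2928, 1]]


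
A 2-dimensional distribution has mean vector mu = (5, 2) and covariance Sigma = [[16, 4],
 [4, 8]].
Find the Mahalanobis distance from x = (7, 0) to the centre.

Step 1 — centre the observation: (x - mu) = (2, -2).

Step 2 — invert Sigma. det(Sigma) = 16·8 - (4)² = 112.
  Sigma^{-1} = (1/det) · [[d, -b], [-b, a]] = [[0.0714, -0.0357],
 [-0.0357, 0.1429]].

Step 3 — form the quadratic (x - mu)^T · Sigma^{-1} · (x - mu):
  Sigma^{-1} · (x - mu) = (0.2143, -0.3571).
  (x - mu)^T · [Sigma^{-1} · (x - mu)] = (2)·(0.2143) + (-2)·(-0.3571) = 1.1429.

Step 4 — take square root: d = √(1.1429) ≈ 1.069.

d(x, mu) = √(1.1429) ≈ 1.069


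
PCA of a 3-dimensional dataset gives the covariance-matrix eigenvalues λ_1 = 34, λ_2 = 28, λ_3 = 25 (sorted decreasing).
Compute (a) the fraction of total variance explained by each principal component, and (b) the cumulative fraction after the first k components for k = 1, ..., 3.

Step 1 — total variance = trace(Sigma) = Σ λ_i = 34 + 28 + 25 = 87.

Step 2 — fraction explained by component i = λ_i / Σ λ:
  PC1: 34/87 = 0.3908
  PC2: 28/87 = 0.3218
  PC3: 25/87 = 0.2874

Step 3 — cumulative fraction after k components = (λ_1 + ... + λ_k) / Σ λ:
  k = 1: 34/87 = 0.3908
  k = 2: (34 + 28)/87 = 62/87 = 0.7126
  k = 3: (34 + 28 + 25)/87 = 87/87 = 1

Summary (fraction, with percent):

explained: PC1 0.3908 (39.08%), PC2 0.3218 (32.18%), PC3 0.2874 (28.74%);  cumulative: 0.3908, 0.7126, 1


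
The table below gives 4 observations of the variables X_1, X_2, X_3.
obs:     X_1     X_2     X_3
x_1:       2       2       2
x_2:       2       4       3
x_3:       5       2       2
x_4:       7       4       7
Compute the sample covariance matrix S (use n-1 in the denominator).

Step 1 — column means:
  mean(X_1) = (2 + 2 + 5 + 7) / 4 = 16/4 = 4
  mean(X_2) = (2 + 4 + 2 + 4) / 4 = 12/4 = 3
  mean(X_3) = (2 + 3 + 2 + 7) / 4 = 14/4 = 3.5

Step 2 — sample covariance S[i,j] = (1/(n-1)) · Σ_k (x_{k,i} - mean_i) · (x_{k,j} - mean_j), with n-1 = 3.
  S[X_1,X_1] = ((-2)·(-2) + (-2)·(-2) + (1)·(1) + (3)·(3)) / 3 = 18/3 = 6
  S[X_1,X_2] = ((-2)·(-1) + (-2)·(1) + (1)·(-1) + (3)·(1)) / 3 = 2/3 = 0.6667
  S[X_1,X_3] = ((-2)·(-1.5) + (-2)·(-0.5) + (1)·(-1.5) + (3)·(3.5)) / 3 = 13/3 = 4.3333
  S[X_2,X_2] = ((-1)·(-1) + (1)·(1) + (-1)·(-1) + (1)·(1)) / 3 = 4/3 = 1.3333
  S[X_2,X_3] = ((-1)·(-1.5) + (1)·(-0.5) + (-1)·(-1.5) + (1)·(3.5)) / 3 = 6/3 = 2
  S[X_3,X_3] = ((-1.5)·(-1.5) + (-0.5)·(-0.5) + (-1.5)·(-1.5) + (3.5)·(3.5)) / 3 = 17/3 = 5.6667

S is symmetric (S[j,i] = S[i,j]). Assembling:

S = [[6, 0.6667, 4.3333],
 [0.6667, 1.3333, 2],
 [4.3333, 2, 5.6667]]


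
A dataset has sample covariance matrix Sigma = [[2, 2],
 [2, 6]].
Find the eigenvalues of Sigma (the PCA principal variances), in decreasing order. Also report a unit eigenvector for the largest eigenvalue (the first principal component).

Step 1 — characteristic polynomial of 2×2 Sigma:
  det(Sigma - λI) = λ² - trace · λ + det = 0.
  trace = 2 + 6 = 8, det = 2·6 - (2)² = 8.
Step 2 — discriminant:
  Δ = trace² - 4·det = 64 - 32 = 32.
Step 3 — eigenvalues:
  λ = (trace ± √Δ)/2 = (8 ± 5.6569)/2,
  λ_1 = 6.8284,  λ_2 = 1.1716.

Step 4 — unit eigenvector for λ_1: solve (Sigma - λ_1 I)v = 0. First row:
  (2 - 6.8284)·v_x + (2)·v_y = 0, i.e. (-4.8284)·v_x + (2)·v_y = 0,
  so v ∝ (b, λ_1 - a) = (2, 4.8284) = u.
  ||u|| = √((2)² + (4.8284)²) = √(27.3137) ≈ 5.2263,
  v_1 = u/||u|| ≈ (0.3827, 0.9239) (||v_1|| = 1).

λ_1 = 6.8284,  λ_2 = 1.1716;  v_1 ≈ (0.3827, 0.9239)


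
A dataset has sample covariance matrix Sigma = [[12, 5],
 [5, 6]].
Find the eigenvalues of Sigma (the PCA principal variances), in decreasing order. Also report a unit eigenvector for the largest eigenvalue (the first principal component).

Step 1 — characteristic polynomial of 2×2 Sigma:
  det(Sigma - λI) = λ² - trace · λ + det = 0.
  trace = 12 + 6 = 18, det = 12·6 - (5)² = 47.
Step 2 — discriminant:
  Δ = trace² - 4·det = 324 - 188 = 136.
Step 3 — eigenvalues:
  λ = (trace ± √Δ)/2 = (18 ± 11.6619)/2,
  λ_1 = 14.831,  λ_2 = 3.169.

Step 4 — unit eigenvector for λ_1: solve (Sigma - λ_1 I)v = 0. First row:
  (12 - 14.831)·v_x + (5)·v_y = 0, i.e. (-2.831)·v_x + (5)·v_y = 0,
  so v ∝ (b, λ_1 - a) = (5, 2.831) = u.
  ||u|| = √((5)² + (2.831)²) = √(33.0143) ≈ 5.7458,
  v_1 = u/||u|| ≈ (0.8702, 0.4927) (||v_1|| = 1).

λ_1 = 14.831,  λ_2 = 3.169;  v_1 ≈ (0.8702, 0.4927)


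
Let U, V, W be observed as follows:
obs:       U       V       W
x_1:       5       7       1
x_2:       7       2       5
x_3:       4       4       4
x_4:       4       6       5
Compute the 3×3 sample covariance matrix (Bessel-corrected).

Step 1 — column means:
  mean(U) = (5 + 7 + 4 + 4) / 4 = 20/4 = 5
  mean(V) = (7 + 2 + 4 + 6) / 4 = 19/4 = 4.75
  mean(W) = (1 + 5 + 4 + 5) / 4 = 15/4 = 3.75

Step 2 — sample covariance S[i,j] = (1/(n-1)) · Σ_k (x_{k,i} - mean_i) · (x_{k,j} - mean_j), with n-1 = 3.
  S[U,U] = ((0)·(0) + (2)·(2) + (-1)·(-1) + (-1)·(-1)) / 3 = 6/3 = 2
  S[U,V] = ((0)·(2.25) + (2)·(-2.75) + (-1)·(-0.75) + (-1)·(1.25)) / 3 = -6/3 = -2
  S[U,W] = ((0)·(-2.75) + (2)·(1.25) + (-1)·(0.25) + (-1)·(1.25)) / 3 = 1/3 = 0.3333
  S[V,V] = ((2.25)·(2.25) + (-2.75)·(-2.75) + (-0.75)·(-0.75) + (1.25)·(1.25)) / 3 = 14.75/3 = 4.9167
  S[V,W] = ((2.25)·(-2.75) + (-2.75)·(1.25) + (-0.75)·(0.25) + (1.25)·(1.25)) / 3 = -8.25/3 = -2.75
  S[W,W] = ((-2.75)·(-2.75) + (1.25)·(1.25) + (0.25)·(0.25) + (1.25)·(1.25)) / 3 = 10.75/3 = 3.5833

S is symmetric (S[j,i] = S[i,j]). Assembling:

S = [[2, -2, 0.3333],
 [-2, 4.9167, -2.75],
 [0.3333, -2.75, 3.5833]]


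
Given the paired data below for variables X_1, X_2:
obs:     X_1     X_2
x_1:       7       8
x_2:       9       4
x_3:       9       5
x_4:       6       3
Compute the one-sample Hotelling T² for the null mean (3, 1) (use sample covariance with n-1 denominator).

Step 1 — sample mean vector:
  mean(X_1) = (7 + 9 + 9 + 6) / 4 = 31/4 = 7.75
  mean(X_2) = (8 + 4 + 5 + 3) / 4 = 20/4 = 5
  x̄ = (7.75, 5),  deviation x̄ - mu_0 = (7.75, 5) - (3, 1) = (4.75, 4).

Step 2 — sample covariance matrix, S[i,j] = (1/(n-1)) · Σ_k (x_{k,i} - mean_i) · (x_{k,j} - mean_j), divisor n-1 = 3:
  S[X_1,X_1] = ((-0.75)·(-0.75) + (1.25)·(1.25) + (1.25)·(1.25) + (-1.75)·(-1.75)) / 3 = 6.75/3 = 2.25
  S[X_1,X_2] = ((-0.75)·(3) + (1.25)·(-1) + (1.25)·(0) + (-1.75)·(-2)) / 3 = 0/3 = 0
  S[X_2,X_2] = ((3)·(3) + (-1)·(-1) + (0)·(0) + (-2)·(-2)) / 3 = 14/3 = 4.6667
  S = [[2.25, 0],
 [0, 4.6667]].

Step 3 — invert S. det(S) = 2.25·4.6667 - (0)² = 10.5.
  S^{-1} = (1/det) · [[d, -b], [-b, a]] = [[0.4444, 0],
 [0, 0.2143]].

Step 4 — quadratic form (x̄ - mu_0)^T · S^{-1} · (x̄ - mu_0):
  S^{-1} · (x̄ - mu_0) = (2.1111, 0.8571),
  (x̄ - mu_0)^T · [...] = (4.75)·(2.1111) + (4)·(0.8571) = 13.4563.

Step 5 — scale by n: T² = 4 · 13.4563 = 53.8254.

T² ≈ 53.8254


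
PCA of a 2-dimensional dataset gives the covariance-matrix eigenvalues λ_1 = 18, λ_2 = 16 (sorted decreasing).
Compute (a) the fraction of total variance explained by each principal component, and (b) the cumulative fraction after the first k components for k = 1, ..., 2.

Step 1 — total variance = trace(Sigma) = Σ λ_i = 18 + 16 = 34.

Step 2 — fraction explained by component i = λ_i / Σ λ:
  PC1: 18/34 = 0.5294
  PC2: 16/34 = 0.4706

Step 3 — cumulative fraction after k components = (λ_1 + ... + λ_k) / Σ λ:
  k = 1: 18/34 = 0.5294
  k = 2: (18 + 16)/34 = 34/34 = 1

Summary (fraction, with percent):

explained: PC1 0.5294 (52.94%), PC2 0.4706 (47.06%);  cumulative: 0.5294, 1


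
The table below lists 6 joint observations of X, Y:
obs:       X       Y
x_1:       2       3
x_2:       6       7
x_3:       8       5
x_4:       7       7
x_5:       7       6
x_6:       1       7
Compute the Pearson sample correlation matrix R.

Step 1 — column means:
  mean(X) = (2 + 6 + 8 + 7 + 7 + 1) / 6 = 31/6 = 5.1667
  mean(Y) = (3 + 7 + 5 + 7 + 6 + 7) / 6 = 35/6 = 5.8333

Step 2 — sample variances and covariances s[i,j] = (1/(n-1)) · Σ_k (x_{k,i} - mean_i) · (x_{k,j} - mean_j), with n-1 = 5:
  s[X,X] = ((-3.1667)·(-3.1667) + (0.8333)·(0.8333) + (2.8333)·(2.8333) + (1.8333)·(1.8333) + (1.8333)·(1.8333) + (-4.1667)·(-4.1667)) / 5 = 42.8333/5 = 8.5667
  s[X,Y] = ((-3.1667)·(-2.8333) + (0.8333)·(1.1667) + (2.8333)·(-0.8333) + (1.8333)·(1.1667) + (1.8333)·(0.1667) + (-4.1667)·(1.1667)) / 5 = 5.1667/5 = 1.0333
  s[Y,Y] = ((-2.8333)·(-2.8333) + (1.1667)·(1.1667) + (-0.8333)·(-0.8333) + (1.1667)·(1.1667) + (0.1667)·(0.1667) + (1.1667)·(1.1667)) / 5 = 12.8333/5 = 2.5667
  Sample standard deviations s_i = √(s[i,i]):
  s(X) = √(8.5667) = 2.9269
  s(Y) = √(2.5667) = 1.6021

Step 3 — r_{ij} = s_{ij} / (s_i · s_j):
  r[X,X] = 1 (diagonal).
  r[X,Y] = 1.0333 / (2.9269 · 1.6021) = 1.0333 / 4.6891 = 0.2204
  r[Y,Y] = 1 (diagonal).

R is symmetric with unit diagonal. Assembling:

R = [[1, 0.2204],
 [0.2204, 1]]


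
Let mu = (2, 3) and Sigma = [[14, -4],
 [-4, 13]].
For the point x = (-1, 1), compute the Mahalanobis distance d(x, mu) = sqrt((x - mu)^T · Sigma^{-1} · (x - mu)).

Step 1 — centre the observation: (x - mu) = (-3, -2).

Step 2 — invert Sigma. det(Sigma) = 14·13 - (-4)² = 166.
  Sigma^{-1} = (1/det) · [[d, -b], [-b, a]] = [[0.0783, 0.0241],
 [0.0241, 0.0843]].

Step 3 — form the quadratic (x - mu)^T · Sigma^{-1} · (x - mu):
  Sigma^{-1} · (x - mu) = (-0.2831, -0.241).
  (x - mu)^T · [Sigma^{-1} · (x - mu)] = (-3)·(-0.2831) + (-2)·(-0.241) = 1.3313.

Step 4 — take square root: d = √(1.3313) ≈ 1.1538.

d(x, mu) = √(1.3313) ≈ 1.1538


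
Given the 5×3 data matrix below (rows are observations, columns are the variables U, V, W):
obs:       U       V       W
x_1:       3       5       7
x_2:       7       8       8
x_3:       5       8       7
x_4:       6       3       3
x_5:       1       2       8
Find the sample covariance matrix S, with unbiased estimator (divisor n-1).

Step 1 — column means:
  mean(U) = (3 + 7 + 5 + 6 + 1) / 5 = 22/5 = 4.4
  mean(V) = (5 + 8 + 8 + 3 + 2) / 5 = 26/5 = 5.2
  mean(W) = (7 + 8 + 7 + 3 + 8) / 5 = 33/5 = 6.6

Step 2 — sample covariance S[i,j] = (1/(n-1)) · Σ_k (x_{k,i} - mean_i) · (x_{k,j} - mean_j), with n-1 = 4.
  S[U,U] = ((-1.4)·(-1.4) + (2.6)·(2.6) + (0.6)·(0.6) + (1.6)·(1.6) + (-3.4)·(-3.4)) / 4 = 23.2/4 = 5.8
  S[U,V] = ((-1.4)·(-0.2) + (2.6)·(2.8) + (0.6)·(2.8) + (1.6)·(-2.2) + (-3.4)·(-3.2)) / 4 = 16.6/4 = 4.15
  S[U,W] = ((-1.4)·(0.4) + (2.6)·(1.4) + (0.6)·(0.4) + (1.6)·(-3.6) + (-3.4)·(1.4)) / 4 = -7.2/4 = -1.8
  S[V,V] = ((-0.2)·(-0.2) + (2.8)·(2.8) + (2.8)·(2.8) + (-2.2)·(-2.2) + (-3.2)·(-3.2)) / 4 = 30.8/4 = 7.7
  S[V,W] = ((-0.2)·(0.4) + (2.8)·(1.4) + (2.8)·(0.4) + (-2.2)·(-3.6) + (-3.2)·(1.4)) / 4 = 8.4/4 = 2.1
  S[W,W] = ((0.4)·(0.4) + (1.4)·(1.4) + (0.4)·(0.4) + (-3.6)·(-3.6) + (1.4)·(1.4)) / 4 = 17.2/4 = 4.3

S is symmetric (S[j,i] = S[i,j]). Assembling:

S = [[5.8, 4.15, -1.8],
 [4.15, 7.7, 2.1],
 [-1.8, 2.1, 4.3]]


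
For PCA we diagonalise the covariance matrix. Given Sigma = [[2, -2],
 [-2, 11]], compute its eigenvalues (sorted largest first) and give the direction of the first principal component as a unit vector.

Step 1 — characteristic polynomial of 2×2 Sigma:
  det(Sigma - λI) = λ² - trace · λ + det = 0.
  trace = 2 + 11 = 13, det = 2·11 - (-2)² = 18.
Step 2 — discriminant:
  Δ = trace² - 4·det = 169 - 72 = 97.
Step 3 — eigenvalues:
  λ = (trace ± √Δ)/2 = (13 ± 9.8489)/2,
  λ_1 = 11.4244,  λ_2 = 1.5756.

Step 4 — unit eigenvector for λ_1: solve (Sigma - λ_1 I)v = 0. First row:
  (2 - 11.4244)·v_x + (-2)·v_y = 0, i.e. (-9.4244)·v_x + (-2)·v_y = 0,
  so v ∝ (b, λ_1 - a) = (-2, 9.4244); multiply by -1 so the first entry is positive: u = (2, -9.4244).
  ||u|| = √((2)² + (-9.4244)²) = √(92.8199) ≈ 9.6343,
  v_1 = u/||u|| ≈ (0.2076, -0.9782) (||v_1|| = 1).

λ_1 = 11.4244,  λ_2 = 1.5756;  v_1 ≈ (0.2076, -0.9782)


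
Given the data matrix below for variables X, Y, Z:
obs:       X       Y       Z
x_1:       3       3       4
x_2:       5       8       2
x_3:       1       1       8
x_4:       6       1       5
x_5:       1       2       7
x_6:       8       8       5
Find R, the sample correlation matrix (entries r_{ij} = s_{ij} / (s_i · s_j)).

Step 1 — column means:
  mean(X) = (3 + 5 + 1 + 6 + 1 + 8) / 6 = 24/6 = 4
  mean(Y) = (3 + 8 + 1 + 1 + 2 + 8) / 6 = 23/6 = 3.8333
  mean(Z) = (4 + 2 + 8 + 5 + 7 + 5) / 6 = 31/6 = 5.1667

Step 2 — sample variances and covariances s[i,j] = (1/(n-1)) · Σ_k (x_{k,i} - mean_i) · (x_{k,j} - mean_j), with n-1 = 5:
  s[X,X] = ((-1)·(-1) + (1)·(1) + (-3)·(-3) + (2)·(2) + (-3)·(-3) + (4)·(4)) / 5 = 40/5 = 8
  s[X,Y] = ((-1)·(-0.8333) + (1)·(4.1667) + (-3)·(-2.8333) + (2)·(-2.8333) + (-3)·(-1.8333) + (4)·(4.1667)) / 5 = 30/5 = 6
  s[X,Z] = ((-1)·(-1.1667) + (1)·(-3.1667) + (-3)·(2.8333) + (2)·(-0.1667) + (-3)·(1.8333) + (4)·(-0.1667)) / 5 = -17/5 = -3.4
  s[Y,Y] = ((-0.8333)·(-0.8333) + (4.1667)·(4.1667) + (-2.8333)·(-2.8333) + (-2.8333)·(-2.8333) + (-1.8333)·(-1.8333) + (4.1667)·(4.1667)) / 5 = 54.8333/5 = 10.9667
  s[Y,Z] = ((-0.8333)·(-1.1667) + (4.1667)·(-3.1667) + (-2.8333)·(2.8333) + (-2.8333)·(-0.1667) + (-1.8333)·(1.8333) + (4.1667)·(-0.1667)) / 5 = -23.8333/5 = -4.7667
  s[Z,Z] = ((-1.1667)·(-1.1667) + (-3.1667)·(-3.1667) + (2.8333)·(2.8333) + (-0.1667)·(-0.1667) + (1.8333)·(1.8333) + (-0.1667)·(-0.1667)) / 5 = 22.8333/5 = 4.5667
  Sample standard deviations s_i = √(s[i,i]):
  s(X) = √(8) = 2.8284
  s(Y) = √(10.9667) = 3.3116
  s(Z) = √(4.5667) = 2.137

Step 3 — r_{ij} = s_{ij} / (s_i · s_j):
  r[X,X] = 1 (diagonal).
  r[X,Y] = 6 / (2.8284 · 3.3116) = 6 / 9.3666 = 0.6406
  r[X,Z] = -3.4 / (2.8284 · 2.137) = -3.4 / 6.0443 = -0.5625
  r[Y,Y] = 1 (diagonal).
  r[Y,Z] = -4.7667 / (3.3116 · 2.137) = -4.7667 / 7.0768 = -0.6736
  r[Z,Z] = 1 (diagonal).

R is symmetric with unit diagonal. Assembling:

R = [[1, 0.6406, -0.5625],
 [0.6406, 1, -0.6736],
 [-0.5625, -0.6736, 1]]


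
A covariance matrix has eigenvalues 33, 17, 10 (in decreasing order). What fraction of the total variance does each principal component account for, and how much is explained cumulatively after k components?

Step 1 — total variance = trace(Sigma) = Σ λ_i = 33 + 17 + 10 = 60.

Step 2 — fraction explained by component i = λ_i / Σ λ:
  PC1: 33/60 = 0.55
  PC2: 17/60 = 0.2833
  PC3: 10/60 = 0.1667

Step 3 — cumulative fraction after k components = (λ_1 + ... + λ_k) / Σ λ:
  k = 1: 33/60 = 0.55
  k = 2: (33 + 17)/60 = 50/60 = 0.8333
  k = 3: (33 + 17 + 10)/60 = 60/60 = 1

Summary (fraction, with percent):

explained: PC1 0.55 (55%), PC2 0.2833 (28.33%), PC3 0.1667 (16.67%);  cumulative: 0.55, 0.8333, 1


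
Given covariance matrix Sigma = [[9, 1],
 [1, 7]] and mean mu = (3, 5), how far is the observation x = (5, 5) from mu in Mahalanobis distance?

Step 1 — centre the observation: (x - mu) = (2, 0).

Step 2 — invert Sigma. det(Sigma) = 9·7 - (1)² = 62.
  Sigma^{-1} = (1/det) · [[d, -b], [-b, a]] = [[0.1129, -0.0161],
 [-0.0161, 0.1452]].

Step 3 — form the quadratic (x - mu)^T · Sigma^{-1} · (x - mu):
  Sigma^{-1} · (x - mu) = (0.2258, -0.0323).
  (x - mu)^T · [Sigma^{-1} · (x - mu)] = (2)·(0.2258) + (0)·(-0.0323) = 0.4516.

Step 4 — take square root: d = √(0.4516) ≈ 0.672.

d(x, mu) = √(0.4516) ≈ 0.672


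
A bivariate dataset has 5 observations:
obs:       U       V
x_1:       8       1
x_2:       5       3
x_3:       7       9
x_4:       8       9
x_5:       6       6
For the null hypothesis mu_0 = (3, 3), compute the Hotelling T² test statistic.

Step 1 — sample mean vector:
  mean(U) = (8 + 5 + 7 + 8 + 6) / 5 = 34/5 = 6.8
  mean(V) = (1 + 3 + 9 + 9 + 6) / 5 = 28/5 = 5.6
  x̄ = (6.8, 5.6),  deviation x̄ - mu_0 = (6.8, 5.6) - (3, 3) = (3.8, 2.6).

Step 2 — sample covariance matrix, S[i,j] = (1/(n-1)) · Σ_k (x_{k,i} - mean_i) · (x_{k,j} - mean_j), divisor n-1 = 4:
  S[U,U] = ((1.2)·(1.2) + (-1.8)·(-1.8) + (0.2)·(0.2) + (1.2)·(1.2) + (-0.8)·(-0.8)) / 4 = 6.8/4 = 1.7
  S[U,V] = ((1.2)·(-4.6) + (-1.8)·(-2.6) + (0.2)·(3.4) + (1.2)·(3.4) + (-0.8)·(0.4)) / 4 = 3.6/4 = 0.9
  S[V,V] = ((-4.6)·(-4.6) + (-2.6)·(-2.6) + (3.4)·(3.4) + (3.4)·(3.4) + (0.4)·(0.4)) / 4 = 51.2/4 = 12.8
  S = [[1.7, 0.9],
 [0.9, 12.8]].

Step 3 — invert S. det(S) = 1.7·12.8 - (0.9)² = 20.95.
  S^{-1} = (1/det) · [[d, -b], [-b, a]] = [[0.611, -0.043],
 [-0.043, 0.0811]].

Step 4 — quadratic form (x̄ - mu_0)^T · S^{-1} · (x̄ - mu_0):
  S^{-1} · (x̄ - mu_0) = (2.21, 0.0477),
  (x̄ - mu_0)^T · [...] = (3.8)·(2.21) + (2.6)·(0.0477) = 8.5222.

Step 5 — scale by n: T² = 5 · 8.5222 = 42.611.

T² ≈ 42.611


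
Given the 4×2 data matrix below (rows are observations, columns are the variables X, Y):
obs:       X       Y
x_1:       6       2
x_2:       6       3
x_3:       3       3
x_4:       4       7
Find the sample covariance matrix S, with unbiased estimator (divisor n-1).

Step 1 — column means:
  mean(X) = (6 + 6 + 3 + 4) / 4 = 19/4 = 4.75
  mean(Y) = (2 + 3 + 3 + 7) / 4 = 15/4 = 3.75

Step 2 — sample covariance S[i,j] = (1/(n-1)) · Σ_k (x_{k,i} - mean_i) · (x_{k,j} - mean_j), with n-1 = 3.
  S[X,X] = ((1.25)·(1.25) + (1.25)·(1.25) + (-1.75)·(-1.75) + (-0.75)·(-0.75)) / 3 = 6.75/3 = 2.25
  S[X,Y] = ((1.25)·(-1.75) + (1.25)·(-0.75) + (-1.75)·(-0.75) + (-0.75)·(3.25)) / 3 = -4.25/3 = -1.4167
  S[Y,Y] = ((-1.75)·(-1.75) + (-0.75)·(-0.75) + (-0.75)·(-0.75) + (3.25)·(3.25)) / 3 = 14.75/3 = 4.9167

S is symmetric (S[j,i] = S[i,j]). Assembling:

S = [[2.25, -1.4167],
 [-1.4167, 4.9167]]


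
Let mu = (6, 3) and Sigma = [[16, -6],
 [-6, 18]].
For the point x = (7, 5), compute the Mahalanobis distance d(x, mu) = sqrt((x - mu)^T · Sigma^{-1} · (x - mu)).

Step 1 — centre the observation: (x - mu) = (1, 2).

Step 2 — invert Sigma. det(Sigma) = 16·18 - (-6)² = 252.
  Sigma^{-1} = (1/det) · [[d, -b], [-b, a]] = [[0.0714, 0.0238],
 [0.0238, 0.0635]].

Step 3 — form the quadratic (x - mu)^T · Sigma^{-1} · (x - mu):
  Sigma^{-1} · (x - mu) = (0.119, 0.1508).
  (x - mu)^T · [Sigma^{-1} · (x - mu)] = (1)·(0.119) + (2)·(0.1508) = 0.4206.

Step 4 — take square root: d = √(0.4206) ≈ 0.6486.

d(x, mu) = √(0.4206) ≈ 0.6486


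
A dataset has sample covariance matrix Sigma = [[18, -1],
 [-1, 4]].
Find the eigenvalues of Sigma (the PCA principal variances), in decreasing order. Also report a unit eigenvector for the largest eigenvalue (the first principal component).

Step 1 — characteristic polynomial of 2×2 Sigma:
  det(Sigma - λI) = λ² - trace · λ + det = 0.
  trace = 18 + 4 = 22, det = 18·4 - (-1)² = 71.
Step 2 — discriminant:
  Δ = trace² - 4·det = 484 - 284 = 200.
Step 3 — eigenvalues:
  λ = (trace ± √Δ)/2 = (22 ± 14.1421)/2,
  λ_1 = 18.0711,  λ_2 = 3.9289.

Step 4 — unit eigenvector for λ_1: solve (Sigma - λ_1 I)v = 0. First row:
  (18 - 18.0711)·v_x + (-1)·v_y = 0, i.e. (-0.0711)·v_x + (-1)·v_y = 0,
  so v ∝ (b, λ_1 - a) = (-1, 0.0711); multiply by -1 so the first entry is positive: u = (1, -0.0711).
  ||u|| = √((1)² + (-0.0711)²) = √(1.0051) ≈ 1.0025,
  v_1 = u/||u|| ≈ (0.9975, -0.0709) (||v_1|| = 1).

λ_1 = 18.0711,  λ_2 = 3.9289;  v_1 ≈ (0.9975, -0.0709)
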